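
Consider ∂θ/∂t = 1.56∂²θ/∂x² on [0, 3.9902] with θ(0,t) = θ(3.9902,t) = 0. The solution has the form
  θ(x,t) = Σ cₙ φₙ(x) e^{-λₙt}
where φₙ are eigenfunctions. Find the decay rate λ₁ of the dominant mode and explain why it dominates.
Eigenvalues: λₙ = 1.56n²π²/3.9902².
First three modes:
  n=1: λ₁ = 1.56π²/3.9902² ≈ 0.967
  n=2: λ₂ = 6.24π²/3.9902² ≈ 3.868 (4× faster decay)
  n=3: λ₃ = 14.04π²/3.9902² ≈ 8.703 (9× faster decay)
As t → ∞, higher modes decay exponentially faster. The n=1 mode dominates: θ ~ c₁ sin(πx/3.9902) e^{-λ₁t}.
Decay rate: λ₁ = 1.56π²/3.9902² ≈ 0.967.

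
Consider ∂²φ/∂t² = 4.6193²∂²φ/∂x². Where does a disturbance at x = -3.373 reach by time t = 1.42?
Domain of influence: [-9.932406, 3.186406]. Data at x = -3.373 spreads outward at speed 4.6193.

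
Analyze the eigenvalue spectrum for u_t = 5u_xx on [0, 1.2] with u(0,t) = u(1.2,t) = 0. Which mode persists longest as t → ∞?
Eigenvalues: λₙ = 5n²π²/1.2².
First three modes:
  n=1: λ₁ = 5π²/1.2² ≈ 34.269
  n=2: λ₂ = 20π²/1.2² ≈ 137.078 (4× faster decay)
  n=3: λ₃ = 45π²/1.2² ≈ 308.425 (9× faster decay)
As t → ∞, higher modes decay exponentially faster. The n=1 mode dominates: u ~ c₁ sin(πx/1.2) e^{-λ₁t}.
Decay rate: λ₁ = 5π²/1.2² ≈ 34.269.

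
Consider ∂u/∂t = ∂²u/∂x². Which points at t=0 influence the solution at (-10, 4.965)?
The entire real line. The heat equation has infinite propagation speed: any initial disturbance instantly affects all points (though exponentially small far away).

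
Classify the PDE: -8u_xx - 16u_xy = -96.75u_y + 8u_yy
Rewriting in standard form: -8u_xx - 16u_xy - 8u_yy + 96.75u_y = 0. A = -8, B = -16, C = -8. Discriminant B² - 4AC = 0. Since 0 = 0, parabolic.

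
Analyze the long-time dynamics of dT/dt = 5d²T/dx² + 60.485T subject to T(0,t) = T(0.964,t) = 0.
Long-time behavior: T grows unboundedly. Reaction dominates diffusion (r=60.485 > κπ²/L²≈53.1); solution grows exponentially.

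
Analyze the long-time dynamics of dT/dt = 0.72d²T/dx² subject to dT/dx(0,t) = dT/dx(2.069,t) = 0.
Long-time behavior: T → constant (steady state). Heat is conserved (no flux at boundaries); solution approaches the spatial average.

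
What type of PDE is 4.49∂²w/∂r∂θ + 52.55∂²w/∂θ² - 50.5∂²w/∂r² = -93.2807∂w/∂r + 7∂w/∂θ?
Rewriting in standard form: -50.5∂²w/∂r² + 4.49∂²w/∂r∂θ + 52.55∂²w/∂θ² + 93.2807∂w/∂r - 7∂w/∂θ = 0. With A = -50.5, B = 4.49, C = 52.55, the discriminant is 10635.2601. This is a hyperbolic PDE.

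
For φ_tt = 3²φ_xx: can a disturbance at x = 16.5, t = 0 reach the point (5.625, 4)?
Yes. The domain of dependence is [-6.375, 17.625], and 16.5 ∈ [-6.375, 17.625].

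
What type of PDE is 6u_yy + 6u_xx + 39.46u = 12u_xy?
Rewriting in standard form: 6u_xx - 12u_xy + 6u_yy + 39.46u = 0. With A = 6, B = -12, C = 6, the discriminant is 0. This is a parabolic PDE.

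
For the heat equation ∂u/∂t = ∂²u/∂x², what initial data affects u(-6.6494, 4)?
The entire real line. The heat equation has infinite propagation speed: any initial disturbance instantly affects all points (though exponentially small far away).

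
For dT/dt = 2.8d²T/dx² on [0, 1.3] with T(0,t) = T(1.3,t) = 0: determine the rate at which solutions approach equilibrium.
Eigenvalues: λₙ = 2.8n²π²/1.3².
First three modes:
  n=1: λ₁ = 2.8π²/1.3² ≈ 16.352
  n=2: λ₂ = 11.2π²/1.3² ≈ 65.408 (4× faster decay)
  n=3: λ₃ = 25.2π²/1.3² ≈ 147.168 (9× faster decay)
As t → ∞, higher modes decay exponentially faster. The n=1 mode dominates: T ~ c₁ sin(πx/1.3) e^{-λ₁t}.
Decay rate: λ₁ = 2.8π²/1.3² ≈ 16.352.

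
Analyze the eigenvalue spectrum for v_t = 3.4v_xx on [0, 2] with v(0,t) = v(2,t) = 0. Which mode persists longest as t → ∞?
Eigenvalues: λₙ = 3.4n²π²/2².
First three modes:
  n=1: λ₁ = 3.4π²/2² ≈ 8.389
  n=2: λ₂ = 13.6π²/2² ≈ 33.557 (4× faster decay)
  n=3: λ₃ = 30.6π²/2² ≈ 75.502 (9× faster decay)
As t → ∞, higher modes decay exponentially faster. The n=1 mode dominates: v ~ c₁ sin(πx/2) e^{-λ₁t}.
Decay rate: λ₁ = 3.4π²/2² ≈ 8.389.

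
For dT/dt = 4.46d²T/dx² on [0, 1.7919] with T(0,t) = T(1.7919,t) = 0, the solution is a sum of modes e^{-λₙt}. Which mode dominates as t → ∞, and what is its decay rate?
Eigenvalues: λₙ = 4.46n²π²/1.7919².
First three modes:
  n=1: λ₁ = 4.46π²/1.7919² ≈ 13.709
  n=2: λ₂ = 17.84π²/1.7919² ≈ 54.836 (4× faster decay)
  n=3: λ₃ = 40.14π²/1.7919² ≈ 123.381 (9× faster decay)
As t → ∞, higher modes decay exponentially faster. The n=1 mode dominates: T ~ c₁ sin(πx/1.7919) e^{-λ₁t}.
Decay rate: λ₁ = 4.46π²/1.7919² ≈ 13.709.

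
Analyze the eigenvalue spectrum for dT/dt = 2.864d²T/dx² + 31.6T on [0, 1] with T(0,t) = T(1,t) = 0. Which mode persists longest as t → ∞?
Eigenvalues: λₙ = 2.864n²π²/1² - 31.6.
First three modes:
  n=1: λ₁ = 2.864π² - 31.6 ≈ -3.333
  n=2: λ₂ = 11.456π² - 31.6 ≈ 81.466
  n=3: λ₃ = 25.776π² - 31.6 ≈ 222.799
Since 2.864π² ≈ 28.267 < 31.6, λ₁ < 0.
The n=1 mode grows fastest (−λₙ is largest for n=1) → dominates.
Asymptotic: T ~ c₁ sin(πx/1) e^{3.333t} (exponential growth at rate −λ₁ ≈ 3.333).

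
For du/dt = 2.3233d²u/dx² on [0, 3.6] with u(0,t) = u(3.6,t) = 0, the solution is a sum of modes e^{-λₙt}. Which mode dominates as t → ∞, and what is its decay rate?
Eigenvalues: λₙ = 2.3233n²π²/3.6².
First three modes:
  n=1: λ₁ = 2.3233π²/3.6² ≈ 1.769
  n=2: λ₂ = 9.2932π²/3.6² ≈ 7.077 (4× faster decay)
  n=3: λ₃ = 20.9097π²/3.6² ≈ 15.924 (9× faster decay)
As t → ∞, higher modes decay exponentially faster. The n=1 mode dominates: u ~ c₁ sin(πx/3.6) e^{-λ₁t}.
Decay rate: λ₁ = 2.3233π²/3.6² ≈ 1.769.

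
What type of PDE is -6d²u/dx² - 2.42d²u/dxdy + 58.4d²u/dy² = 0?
With A = -6, B = -2.42, C = 58.4, the discriminant is 1407.4564. This is a hyperbolic PDE.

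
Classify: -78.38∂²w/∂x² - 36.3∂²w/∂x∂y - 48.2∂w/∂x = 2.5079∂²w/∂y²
Rewriting in standard form: -78.38∂²w/∂x² - 36.3∂²w/∂x∂y - 2.5079∂²w/∂y² - 48.2∂w/∂x = 0. Hyperbolic (discriminant = 531.413192).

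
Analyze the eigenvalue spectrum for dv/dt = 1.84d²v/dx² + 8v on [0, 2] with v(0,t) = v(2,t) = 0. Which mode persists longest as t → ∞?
Eigenvalues: λₙ = 1.84n²π²/2² - 8.
First three modes:
  n=1: λ₁ = 1.84π²/2² - 8 ≈ -3.46
  n=2: λ₂ = 7.36π²/2² - 8 ≈ 10.16
  n=3: λ₃ = 16.56π²/2² - 8 ≈ 32.86
Since 1.84π²/2² ≈ 4.54 < 8, λ₁ < 0.
The n=1 mode grows fastest (−λₙ is largest for n=1) → dominates.
Asymptotic: v ~ c₁ sin(πx/2) e^{3.46t} (exponential growth at rate −λ₁ ≈ 3.46).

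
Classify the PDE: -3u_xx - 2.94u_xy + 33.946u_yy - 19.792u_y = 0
A = -3, B = -2.94, C = 33.946. Discriminant B² - 4AC = 415.9956. Since 415.9956 > 0, hyperbolic.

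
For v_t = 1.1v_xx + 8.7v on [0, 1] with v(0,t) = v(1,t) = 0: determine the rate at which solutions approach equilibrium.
Eigenvalues: λₙ = 1.1n²π²/1² - 8.7.
First three modes:
  n=1: λ₁ = 1.1π² - 8.7 ≈ 2.157
  n=2: λ₂ = 4.4π² - 8.7 ≈ 34.726
  n=3: λ₃ = 9.9π² - 8.7 ≈ 89.009
Since 1.1π² ≈ 10.857 > 8.7, all λₙ > 0.
The n=1 mode decays slowest → dominates as t → ∞.
Asymptotic: v ~ c₁ sin(πx/1) e^{-λ₁t} with decay rate λ₁ ≈ 2.157.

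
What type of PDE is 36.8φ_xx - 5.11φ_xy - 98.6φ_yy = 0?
With A = 36.8, B = -5.11, C = -98.6, the discriminant is 14540.0321. This is a hyperbolic PDE.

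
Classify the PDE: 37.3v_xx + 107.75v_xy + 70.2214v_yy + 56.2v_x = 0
A = 37.3, B = 107.75, C = 70.2214. Discriminant B² - 4AC = 1133.02962. Since 1133.02962 > 0, hyperbolic.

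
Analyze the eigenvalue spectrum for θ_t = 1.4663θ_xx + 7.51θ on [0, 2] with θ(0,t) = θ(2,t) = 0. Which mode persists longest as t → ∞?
Eigenvalues: λₙ = 1.4663n²π²/2² - 7.51.
First three modes:
  n=1: λ₁ = 1.4663π²/2² - 7.51 ≈ -3.892
  n=2: λ₂ = 5.8652π²/2² - 7.51 ≈ 6.962
  n=3: λ₃ = 13.1967π²/2² - 7.51 ≈ 25.052
Since 1.4663π²/2² ≈ 3.618 < 7.51, λ₁ < 0.
The n=1 mode grows fastest (−λₙ is largest for n=1) → dominates.
Asymptotic: θ ~ c₁ sin(πx/2) e^{3.892t} (exponential growth at rate −λ₁ ≈ 3.892).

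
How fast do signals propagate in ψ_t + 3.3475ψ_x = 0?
Speed = 3.3475. Information travels along x - 3.3475t = const (rightward).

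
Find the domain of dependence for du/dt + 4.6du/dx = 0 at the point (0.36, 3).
A single point: x = -13.44. The characteristic through (0.36, 3) is x - 4.6t = const, so x = 0.36 - 4.6·3 = -13.44.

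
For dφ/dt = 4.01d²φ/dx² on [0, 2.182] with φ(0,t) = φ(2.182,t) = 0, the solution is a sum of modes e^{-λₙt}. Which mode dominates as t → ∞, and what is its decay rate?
Eigenvalues: λₙ = 4.01n²π²/2.182².
First three modes:
  n=1: λ₁ = 4.01π²/2.182² ≈ 8.313
  n=2: λ₂ = 16.04π²/2.182² ≈ 33.25 (4× faster decay)
  n=3: λ₃ = 36.09π²/2.182² ≈ 74.813 (9× faster decay)
As t → ∞, higher modes decay exponentially faster. The n=1 mode dominates: φ ~ c₁ sin(πx/2.182) e^{-λ₁t}.
Decay rate: λ₁ = 4.01π²/2.182² ≈ 8.313.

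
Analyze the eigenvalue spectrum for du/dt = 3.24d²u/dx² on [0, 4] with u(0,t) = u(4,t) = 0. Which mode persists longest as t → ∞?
Eigenvalues: λₙ = 3.24n²π²/4².
First three modes:
  n=1: λ₁ = 3.24π²/4² ≈ 1.999
  n=2: λ₂ = 12.96π²/4² ≈ 7.994 (4× faster decay)
  n=3: λ₃ = 29.16π²/4² ≈ 17.987 (9× faster decay)
As t → ∞, higher modes decay exponentially faster. The n=1 mode dominates: u ~ c₁ sin(πx/4) e^{-λ₁t}.
Decay rate: λ₁ = 3.24π²/4² ≈ 1.999.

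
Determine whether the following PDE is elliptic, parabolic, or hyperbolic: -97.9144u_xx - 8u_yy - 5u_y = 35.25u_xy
Rewriting in standard form: -97.9144u_xx - 35.25u_xy - 8u_yy - 5u_y = 0. Coefficients: A = -97.9144, B = -35.25, C = -8. B² - 4AC = -1890.6983, which is negative, so the equation is elliptic.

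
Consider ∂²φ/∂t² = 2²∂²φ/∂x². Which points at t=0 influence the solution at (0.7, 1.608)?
Domain of dependence: [-2.516, 3.916]. Signals travel at speed 2, so data within |x - 0.7| ≤ 2·1.608 = 3.216 can reach the point.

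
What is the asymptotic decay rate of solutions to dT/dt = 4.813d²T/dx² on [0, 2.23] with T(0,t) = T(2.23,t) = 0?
Eigenvalues: λₙ = 4.813n²π²/2.23².
First three modes:
  n=1: λ₁ = 4.813π²/2.23² ≈ 9.552
  n=2: λ₂ = 19.252π²/2.23² ≈ 38.209 (4× faster decay)
  n=3: λ₃ = 43.317π²/2.23² ≈ 85.97 (9× faster decay)
As t → ∞, higher modes decay exponentially faster. The n=1 mode dominates: T ~ c₁ sin(πx/2.23) e^{-λ₁t}.
Decay rate: λ₁ = 4.813π²/2.23² ≈ 9.552.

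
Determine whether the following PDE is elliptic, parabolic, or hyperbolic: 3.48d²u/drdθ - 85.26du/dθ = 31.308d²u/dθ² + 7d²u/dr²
Rewriting in standard form: -7d²u/dr² + 3.48d²u/drdθ - 31.308d²u/dθ² - 85.26du/dθ = 0. Coefficients: A = -7, B = 3.48, C = -31.308. B² - 4AC = -864.5136, which is negative, so the equation is elliptic.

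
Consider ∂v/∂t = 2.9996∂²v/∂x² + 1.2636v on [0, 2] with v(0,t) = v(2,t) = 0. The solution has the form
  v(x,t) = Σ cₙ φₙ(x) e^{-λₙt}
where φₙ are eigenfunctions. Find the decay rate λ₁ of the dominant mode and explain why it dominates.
Eigenvalues: λₙ = 2.9996n²π²/2² - 1.2636.
First three modes:
  n=1: λ₁ = 2.9996π²/2² - 1.2636 ≈ 6.138
  n=2: λ₂ = 11.9984π²/2² - 1.2636 ≈ 28.341
  n=3: λ₃ = 26.9964π²/2² - 1.2636 ≈ 65.347
Since 2.9996π²/2² ≈ 7.401 > 1.2636, all λₙ > 0.
The n=1 mode decays slowest → dominates as t → ∞.
Asymptotic: v ~ c₁ sin(πx/2) e^{-λ₁t} with decay rate λ₁ ≈ 6.138.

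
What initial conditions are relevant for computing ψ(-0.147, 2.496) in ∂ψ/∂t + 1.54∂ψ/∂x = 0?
A single point: x = -3.99084. The characteristic through (-0.147, 2.496) is x - 1.54t = const, so x = -0.147 - 1.54·2.496 = -3.99084.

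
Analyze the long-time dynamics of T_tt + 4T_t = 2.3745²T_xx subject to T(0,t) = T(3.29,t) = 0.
Long-time behavior: T → 0. Damping (γ=4) dissipates energy; oscillations decay exponentially.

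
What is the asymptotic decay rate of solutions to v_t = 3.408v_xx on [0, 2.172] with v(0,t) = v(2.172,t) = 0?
Eigenvalues: λₙ = 3.408n²π²/2.172².
First three modes:
  n=1: λ₁ = 3.408π²/2.172² ≈ 7.13
  n=2: λ₂ = 13.632π²/2.172² ≈ 28.519 (4× faster decay)
  n=3: λ₃ = 30.672π²/2.172² ≈ 64.169 (9× faster decay)
As t → ∞, higher modes decay exponentially faster. The n=1 mode dominates: v ~ c₁ sin(πx/2.172) e^{-λ₁t}.
Decay rate: λ₁ = 3.408π²/2.172² ≈ 7.13.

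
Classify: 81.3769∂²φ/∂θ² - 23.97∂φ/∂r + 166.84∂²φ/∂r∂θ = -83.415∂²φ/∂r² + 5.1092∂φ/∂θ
Rewriting in standard form: 83.415∂²φ/∂r² + 166.84∂²φ/∂r∂θ + 81.3769∂²φ/∂θ² - 23.97∂φ/∂r - 5.1092∂φ/∂θ = 0. Hyperbolic (discriminant = 683.369146).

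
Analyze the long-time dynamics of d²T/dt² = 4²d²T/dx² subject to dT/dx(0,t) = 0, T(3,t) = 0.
Long-time behavior: T oscillates (no decay). Energy is conserved; the solution oscillates indefinitely as standing waves.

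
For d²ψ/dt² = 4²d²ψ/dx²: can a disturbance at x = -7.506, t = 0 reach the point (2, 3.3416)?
Yes. The domain of dependence is [-11.3664, 15.3664], and -7.506 ∈ [-11.3664, 15.3664].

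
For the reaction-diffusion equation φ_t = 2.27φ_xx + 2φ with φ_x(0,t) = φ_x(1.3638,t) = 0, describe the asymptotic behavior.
φ grows unboundedly. With Neumann BCs the constant mode has diffusion eigenvalue 0, so any r > 0 makes it grow like e^(2t); solution grows exponentially.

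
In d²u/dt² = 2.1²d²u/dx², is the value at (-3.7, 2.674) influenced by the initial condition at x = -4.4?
Yes. The domain of dependence is [-9.3154, 1.9154], and -4.4 ∈ [-9.3154, 1.9154].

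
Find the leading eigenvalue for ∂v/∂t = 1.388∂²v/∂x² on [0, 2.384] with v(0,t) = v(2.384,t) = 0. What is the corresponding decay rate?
Eigenvalues: λₙ = 1.388n²π²/2.384².
First three modes:
  n=1: λ₁ = 1.388π²/2.384² ≈ 2.41
  n=2: λ₂ = 5.552π²/2.384² ≈ 9.641 (4× faster decay)
  n=3: λ₃ = 12.492π²/2.384² ≈ 21.693 (9× faster decay)
As t → ∞, higher modes decay exponentially faster. The n=1 mode dominates: v ~ c₁ sin(πx/2.384) e^{-λ₁t}.
Decay rate: λ₁ = 1.388π²/2.384² ≈ 2.41.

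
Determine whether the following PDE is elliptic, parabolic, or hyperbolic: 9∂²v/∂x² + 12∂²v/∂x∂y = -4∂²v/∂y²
Rewriting in standard form: 9∂²v/∂x² + 12∂²v/∂x∂y + 4∂²v/∂y² = 0. Coefficients: A = 9, B = 12, C = 4. B² - 4AC = 0, which is zero, so the equation is parabolic.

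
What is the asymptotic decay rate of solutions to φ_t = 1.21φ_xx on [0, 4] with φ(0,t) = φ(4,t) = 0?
Eigenvalues: λₙ = 1.21n²π²/4².
First three modes:
  n=1: λ₁ = 1.21π²/4² ≈ 0.746
  n=2: λ₂ = 4.84π²/4² ≈ 2.986 (4× faster decay)
  n=3: λ₃ = 10.89π²/4² ≈ 6.717 (9× faster decay)
As t → ∞, higher modes decay exponentially faster. The n=1 mode dominates: φ ~ c₁ sin(πx/4) e^{-λ₁t}.
Decay rate: λ₁ = 1.21π²/4² ≈ 0.746.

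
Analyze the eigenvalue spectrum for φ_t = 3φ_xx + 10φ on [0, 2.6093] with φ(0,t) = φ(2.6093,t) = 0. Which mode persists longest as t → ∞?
Eigenvalues: λₙ = 3n²π²/2.6093² - 10.
First three modes:
  n=1: λ₁ = 3π²/2.6093² - 10 ≈ -5.651
  n=2: λ₂ = 12π²/2.6093² - 10 ≈ 7.395
  n=3: λ₃ = 27π²/2.6093² - 10 ≈ 29.14
Since 3π²/2.6093² ≈ 4.349 < 10, λ₁ < 0.
The n=1 mode grows fastest (−λₙ is largest for n=1) → dominates.
Asymptotic: φ ~ c₁ sin(πx/2.6093) e^{5.651t} (exponential growth at rate −λ₁ ≈ 5.651).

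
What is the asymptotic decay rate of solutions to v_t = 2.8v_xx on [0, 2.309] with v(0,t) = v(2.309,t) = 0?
Eigenvalues: λₙ = 2.8n²π²/2.309².
First three modes:
  n=1: λ₁ = 2.8π²/2.309² ≈ 5.183
  n=2: λ₂ = 11.2π²/2.309² ≈ 20.733 (4× faster decay)
  n=3: λ₃ = 25.2π²/2.309² ≈ 46.65 (9× faster decay)
As t → ∞, higher modes decay exponentially faster. The n=1 mode dominates: v ~ c₁ sin(πx/2.309) e^{-λ₁t}.
Decay rate: λ₁ = 2.8π²/2.309² ≈ 5.183.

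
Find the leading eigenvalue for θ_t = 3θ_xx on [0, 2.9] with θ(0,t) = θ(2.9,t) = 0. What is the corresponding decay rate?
Eigenvalues: λₙ = 3n²π²/2.9².
First three modes:
  n=1: λ₁ = 3π²/2.9² ≈ 3.521
  n=2: λ₂ = 12π²/2.9² ≈ 14.083 (4× faster decay)
  n=3: λ₃ = 27π²/2.9² ≈ 31.686 (9× faster decay)
As t → ∞, higher modes decay exponentially faster. The n=1 mode dominates: θ ~ c₁ sin(πx/2.9) e^{-λ₁t}.
Decay rate: λ₁ = 3π²/2.9² ≈ 3.521.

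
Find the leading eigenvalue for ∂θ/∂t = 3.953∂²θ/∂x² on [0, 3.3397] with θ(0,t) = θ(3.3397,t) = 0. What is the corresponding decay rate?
Eigenvalues: λₙ = 3.953n²π²/3.3397².
First three modes:
  n=1: λ₁ = 3.953π²/3.3397² ≈ 3.498
  n=2: λ₂ = 15.812π²/3.3397² ≈ 13.992 (4× faster decay)
  n=3: λ₃ = 35.577π²/3.3397² ≈ 31.481 (9× faster decay)
As t → ∞, higher modes decay exponentially faster. The n=1 mode dominates: θ ~ c₁ sin(πx/3.3397) e^{-λ₁t}.
Decay rate: λ₁ = 3.953π²/3.3397² ≈ 3.498.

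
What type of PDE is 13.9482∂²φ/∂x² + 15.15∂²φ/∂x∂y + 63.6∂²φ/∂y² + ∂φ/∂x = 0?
With A = 13.9482, B = 15.15, C = 63.6, the discriminant is -3318.89958. This is an elliptic PDE.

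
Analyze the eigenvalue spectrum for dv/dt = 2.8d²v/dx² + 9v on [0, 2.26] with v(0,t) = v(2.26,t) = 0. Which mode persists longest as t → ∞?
Eigenvalues: λₙ = 2.8n²π²/2.26² - 9.
First three modes:
  n=1: λ₁ = 2.8π²/2.26² - 9 ≈ -3.589
  n=2: λ₂ = 11.2π²/2.26² - 9 ≈ 12.642
  n=3: λ₃ = 25.2π²/2.26² - 9 ≈ 39.695
Since 2.8π²/2.26² ≈ 5.411 < 9, λ₁ < 0.
The n=1 mode grows fastest (−λₙ is largest for n=1) → dominates.
Asymptotic: v ~ c₁ sin(πx/2.26) e^{3.589t} (exponential growth at rate −λ₁ ≈ 3.589).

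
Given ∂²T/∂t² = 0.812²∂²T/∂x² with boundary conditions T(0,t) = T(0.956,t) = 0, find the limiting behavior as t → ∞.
T oscillates (no decay). Energy is conserved; the solution oscillates indefinitely as standing waves.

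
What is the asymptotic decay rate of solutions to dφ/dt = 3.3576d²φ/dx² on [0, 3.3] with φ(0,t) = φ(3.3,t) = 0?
Eigenvalues: λₙ = 3.3576n²π²/3.3².
First three modes:
  n=1: λ₁ = 3.3576π²/3.3² ≈ 3.043
  n=2: λ₂ = 13.4304π²/3.3² ≈ 12.172 (4× faster decay)
  n=3: λ₃ = 30.2184π²/3.3² ≈ 27.387 (9× faster decay)
As t → ∞, higher modes decay exponentially faster. The n=1 mode dominates: φ ~ c₁ sin(πx/3.3) e^{-λ₁t}.
Decay rate: λ₁ = 3.3576π²/3.3² ≈ 3.043.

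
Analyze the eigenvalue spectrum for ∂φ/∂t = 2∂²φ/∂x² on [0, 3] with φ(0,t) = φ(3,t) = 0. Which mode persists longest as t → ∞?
Eigenvalues: λₙ = 2n²π²/3².
First three modes:
  n=1: λ₁ = 2π²/3² ≈ 2.193
  n=2: λ₂ = 8π²/3² ≈ 8.773 (4× faster decay)
  n=3: λ₃ = 18π²/3² ≈ 19.739 (9× faster decay)
As t → ∞, higher modes decay exponentially faster. The n=1 mode dominates: φ ~ c₁ sin(πx/3) e^{-λ₁t}.
Decay rate: λ₁ = 2π²/3² ≈ 2.193.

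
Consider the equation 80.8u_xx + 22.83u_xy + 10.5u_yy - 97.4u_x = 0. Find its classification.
Elliptic. (A = 80.8, B = 22.83, C = 10.5 gives B² - 4AC = -2872.3911.)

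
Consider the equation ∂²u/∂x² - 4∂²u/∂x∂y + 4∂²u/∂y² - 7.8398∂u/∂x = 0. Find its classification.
Parabolic. (A = 1, B = -4, C = 4 gives B² - 4AC = 0.)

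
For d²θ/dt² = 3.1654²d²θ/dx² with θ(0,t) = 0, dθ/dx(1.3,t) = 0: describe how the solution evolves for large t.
θ oscillates (no decay). Energy is conserved; the solution oscillates indefinitely as standing waves.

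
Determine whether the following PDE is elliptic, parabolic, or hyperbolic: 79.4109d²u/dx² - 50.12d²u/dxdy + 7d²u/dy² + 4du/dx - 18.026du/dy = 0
Coefficients: A = 79.4109, B = -50.12, C = 7. B² - 4AC = 288.5092, which is positive, so the equation is hyperbolic.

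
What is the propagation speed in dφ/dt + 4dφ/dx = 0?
Speed = 4. Information travels along x - 4t = const (rightward).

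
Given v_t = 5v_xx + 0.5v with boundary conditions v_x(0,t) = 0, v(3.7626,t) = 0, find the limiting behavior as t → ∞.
v → 0. Diffusion dominates reaction (r=0.5 < κπ²/(4L²)≈0.87); solution decays.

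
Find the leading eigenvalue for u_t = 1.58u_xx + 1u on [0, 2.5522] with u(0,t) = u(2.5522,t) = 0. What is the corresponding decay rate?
Eigenvalues: λₙ = 1.58n²π²/2.5522² - 1.
First three modes:
  n=1: λ₁ = 1.58π²/2.5522² - 1 ≈ 1.394
  n=2: λ₂ = 6.32π²/2.5522² - 1 ≈ 8.576
  n=3: λ₃ = 14.22π²/2.5522² - 1 ≈ 20.546
Since 1.58π²/2.5522² ≈ 2.394 > 1, all λₙ > 0.
The n=1 mode decays slowest → dominates as t → ∞.
Asymptotic: u ~ c₁ sin(πx/2.5522) e^{-λ₁t} with decay rate λ₁ ≈ 1.394.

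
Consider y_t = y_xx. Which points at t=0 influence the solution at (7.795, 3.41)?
The entire real line. The heat equation has infinite propagation speed: any initial disturbance instantly affects all points (though exponentially small far away).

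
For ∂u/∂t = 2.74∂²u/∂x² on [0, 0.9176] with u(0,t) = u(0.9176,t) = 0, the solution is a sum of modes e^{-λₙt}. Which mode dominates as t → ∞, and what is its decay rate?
Eigenvalues: λₙ = 2.74n²π²/0.9176².
First three modes:
  n=1: λ₁ = 2.74π²/0.9176² ≈ 32.118
  n=2: λ₂ = 10.96π²/0.9176² ≈ 128.471 (4× faster decay)
  n=3: λ₃ = 24.66π²/0.9176² ≈ 289.059 (9× faster decay)
As t → ∞, higher modes decay exponentially faster. The n=1 mode dominates: u ~ c₁ sin(πx/0.9176) e^{-λ₁t}.
Decay rate: λ₁ = 2.74π²/0.9176² ≈ 32.118.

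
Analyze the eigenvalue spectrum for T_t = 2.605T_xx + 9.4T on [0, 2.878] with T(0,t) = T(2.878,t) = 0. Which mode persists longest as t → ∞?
Eigenvalues: λₙ = 2.605n²π²/2.878² - 9.4.
First three modes:
  n=1: λ₁ = 2.605π²/2.878² - 9.4 ≈ -6.296
  n=2: λ₂ = 10.42π²/2.878² - 9.4 ≈ 3.016
  n=3: λ₃ = 23.445π²/2.878² - 9.4 ≈ 18.536
Since 2.605π²/2.878² ≈ 3.104 < 9.4, λ₁ < 0.
The n=1 mode grows fastest (−λₙ is largest for n=1) → dominates.
Asymptotic: T ~ c₁ sin(πx/2.878) e^{6.296t} (exponential growth at rate −λ₁ ≈ 6.296).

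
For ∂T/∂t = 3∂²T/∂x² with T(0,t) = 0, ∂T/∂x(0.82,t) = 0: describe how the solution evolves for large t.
T → 0. Heat escapes through the Dirichlet boundary.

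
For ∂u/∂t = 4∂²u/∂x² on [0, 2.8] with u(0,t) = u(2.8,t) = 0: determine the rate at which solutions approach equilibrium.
Eigenvalues: λₙ = 4n²π²/2.8².
First three modes:
  n=1: λ₁ = 4π²/2.8² ≈ 5.036
  n=2: λ₂ = 16π²/2.8² ≈ 20.142 (4× faster decay)
  n=3: λ₃ = 36π²/2.8² ≈ 45.32 (9× faster decay)
As t → ∞, higher modes decay exponentially faster. The n=1 mode dominates: u ~ c₁ sin(πx/2.8) e^{-λ₁t}.
Decay rate: λ₁ = 4π²/2.8² ≈ 5.036.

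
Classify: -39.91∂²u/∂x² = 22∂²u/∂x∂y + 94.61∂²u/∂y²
Rewriting in standard form: -39.91∂²u/∂x² - 22∂²u/∂x∂y - 94.61∂²u/∂y² = 0. Elliptic (discriminant = -14619.5404).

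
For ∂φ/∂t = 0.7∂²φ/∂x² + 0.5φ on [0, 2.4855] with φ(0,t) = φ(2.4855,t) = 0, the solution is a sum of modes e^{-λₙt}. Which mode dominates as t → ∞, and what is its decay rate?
Eigenvalues: λₙ = 0.7n²π²/2.4855² - 0.5.
First three modes:
  n=1: λ₁ = 0.7π²/2.4855² - 0.5 ≈ 0.618
  n=2: λ₂ = 2.8π²/2.4855² - 0.5 ≈ 3.973
  n=3: λ₃ = 6.3π²/2.4855² - 0.5 ≈ 9.565
Since 0.7π²/2.4855² ≈ 1.118 > 0.5, all λₙ > 0.
The n=1 mode decays slowest → dominates as t → ∞.
Asymptotic: φ ~ c₁ sin(πx/2.4855) e^{-λ₁t} with decay rate λ₁ ≈ 0.618.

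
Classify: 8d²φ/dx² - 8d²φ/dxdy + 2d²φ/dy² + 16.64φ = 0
Parabolic (discriminant = 0).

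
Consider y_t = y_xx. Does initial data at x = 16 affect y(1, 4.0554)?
Yes, for any finite x. The heat equation has infinite propagation speed, so all initial data affects all points at any t > 0.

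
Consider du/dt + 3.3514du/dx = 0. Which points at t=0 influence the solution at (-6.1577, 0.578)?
A single point: x = -8.0948092. The characteristic through (-6.1577, 0.578) is x - 3.3514t = const, so x = -6.1577 - 3.3514·0.578 = -8.0948092.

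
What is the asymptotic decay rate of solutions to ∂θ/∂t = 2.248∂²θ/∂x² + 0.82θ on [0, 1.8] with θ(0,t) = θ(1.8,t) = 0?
Eigenvalues: λₙ = 2.248n²π²/1.8² - 0.82.
First three modes:
  n=1: λ₁ = 2.248π²/1.8² - 0.82 ≈ 6.028
  n=2: λ₂ = 8.992π²/1.8² - 0.82 ≈ 26.571
  n=3: λ₃ = 20.232π²/1.8² - 0.82 ≈ 60.81
Since 2.248π²/1.8² ≈ 6.848 > 0.82, all λₙ > 0.
The n=1 mode decays slowest → dominates as t → ∞.
Asymptotic: θ ~ c₁ sin(πx/1.8) e^{-λ₁t} with decay rate λ₁ ≈ 6.028.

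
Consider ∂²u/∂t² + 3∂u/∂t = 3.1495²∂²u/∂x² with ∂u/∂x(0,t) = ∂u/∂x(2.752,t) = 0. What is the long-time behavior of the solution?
As t → ∞, u → constant (steady state). Damping (γ=3) dissipates the nonconstant modes; with Neumann BCs the spatial average obeys M''+γM'=0 and tends to a finite limit.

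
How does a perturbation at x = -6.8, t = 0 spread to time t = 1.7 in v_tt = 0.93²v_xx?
Domain of influence: [-8.381, -5.219]. Data at x = -6.8 spreads outward at speed 0.93.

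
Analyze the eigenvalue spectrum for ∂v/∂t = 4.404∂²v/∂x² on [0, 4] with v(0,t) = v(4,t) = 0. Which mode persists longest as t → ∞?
Eigenvalues: λₙ = 4.404n²π²/4².
First three modes:
  n=1: λ₁ = 4.404π²/4² ≈ 2.717
  n=2: λ₂ = 17.616π²/4² ≈ 10.866 (4× faster decay)
  n=3: λ₃ = 39.636π²/4² ≈ 24.449 (9× faster decay)
As t → ∞, higher modes decay exponentially faster. The n=1 mode dominates: v ~ c₁ sin(πx/4) e^{-λ₁t}.
Decay rate: λ₁ = 4.404π²/4² ≈ 2.717.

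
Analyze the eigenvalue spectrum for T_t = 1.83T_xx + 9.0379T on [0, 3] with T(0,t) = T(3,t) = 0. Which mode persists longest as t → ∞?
Eigenvalues: λₙ = 1.83n²π²/3² - 9.0379.
First three modes:
  n=1: λ₁ = 1.83π²/3² - 9.0379 ≈ -7.031
  n=2: λ₂ = 7.32π²/3² - 9.0379 ≈ -1.011
  n=3: λ₃ = 16.47π²/3² - 9.0379 ≈ 9.023
Since 1.83π²/3² ≈ 2.007 < 9.0379, λ₁ < 0.
The n=1 mode grows fastest (−λₙ is largest for n=1) → dominates.
Asymptotic: T ~ c₁ sin(πx/3) e^{7.031t} (exponential growth at rate −λ₁ ≈ 7.031).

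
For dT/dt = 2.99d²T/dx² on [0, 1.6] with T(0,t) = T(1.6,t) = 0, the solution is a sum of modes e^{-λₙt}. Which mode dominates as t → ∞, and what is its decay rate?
Eigenvalues: λₙ = 2.99n²π²/1.6².
First three modes:
  n=1: λ₁ = 2.99π²/1.6² ≈ 11.527
  n=2: λ₂ = 11.96π²/1.6² ≈ 46.11 (4× faster decay)
  n=3: λ₃ = 26.91π²/1.6² ≈ 103.747 (9× faster decay)
As t → ∞, higher modes decay exponentially faster. The n=1 mode dominates: T ~ c₁ sin(πx/1.6) e^{-λ₁t}.
Decay rate: λ₁ = 2.99π²/1.6² ≈ 11.527.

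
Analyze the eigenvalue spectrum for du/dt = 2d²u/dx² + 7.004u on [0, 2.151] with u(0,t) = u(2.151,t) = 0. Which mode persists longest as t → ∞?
Eigenvalues: λₙ = 2n²π²/2.151² - 7.004.
First three modes:
  n=1: λ₁ = 2π²/2.151² - 7.004 ≈ -2.738
  n=2: λ₂ = 8π²/2.151² - 7.004 ≈ 10.061
  n=3: λ₃ = 18π²/2.151² - 7.004 ≈ 31.392
Since 2π²/2.151² ≈ 4.266 < 7.004, λ₁ < 0.
The n=1 mode grows fastest (−λₙ is largest for n=1) → dominates.
Asymptotic: u ~ c₁ sin(πx/2.151) e^{2.738t} (exponential growth at rate −λ₁ ≈ 2.738).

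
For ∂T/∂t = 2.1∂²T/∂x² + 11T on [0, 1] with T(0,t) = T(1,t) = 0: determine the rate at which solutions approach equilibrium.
Eigenvalues: λₙ = 2.1n²π²/1² - 11.
First three modes:
  n=1: λ₁ = 2.1π² - 11 ≈ 9.726
  n=2: λ₂ = 8.4π² - 11 ≈ 71.905
  n=3: λ₃ = 18.9π² - 11 ≈ 175.536
Since 2.1π² ≈ 20.726 > 11, all λₙ > 0.
The n=1 mode decays slowest → dominates as t → ∞.
Asymptotic: T ~ c₁ sin(πx/1) e^{-λ₁t} with decay rate λ₁ ≈ 9.726.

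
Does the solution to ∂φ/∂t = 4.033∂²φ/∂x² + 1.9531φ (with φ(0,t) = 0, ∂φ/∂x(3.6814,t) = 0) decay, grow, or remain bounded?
φ grows unboundedly. Reaction dominates diffusion (r=1.9531 > κπ²/(4L²)≈0.73); solution grows exponentially.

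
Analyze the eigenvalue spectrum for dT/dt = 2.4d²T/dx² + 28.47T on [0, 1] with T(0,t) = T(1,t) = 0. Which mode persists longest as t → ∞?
Eigenvalues: λₙ = 2.4n²π²/1² - 28.47.
First three modes:
  n=1: λ₁ = 2.4π² - 28.47 ≈ -4.783
  n=2: λ₂ = 9.6π² - 28.47 ≈ 66.278
  n=3: λ₃ = 21.6π² - 28.47 ≈ 184.713
Since 2.4π² ≈ 23.687 < 28.47, λ₁ < 0.
The n=1 mode grows fastest (−λₙ is largest for n=1) → dominates.
Asymptotic: T ~ c₁ sin(πx/1) e^{4.783t} (exponential growth at rate −λ₁ ≈ 4.783).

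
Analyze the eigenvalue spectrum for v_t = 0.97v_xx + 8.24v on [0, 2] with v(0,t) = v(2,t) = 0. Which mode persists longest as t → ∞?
Eigenvalues: λₙ = 0.97n²π²/2² - 8.24.
First three modes:
  n=1: λ₁ = 0.97π²/2² - 8.24 ≈ -5.847
  n=2: λ₂ = 3.88π²/2² - 8.24 ≈ 1.334
  n=3: λ₃ = 8.73π²/2² - 8.24 ≈ 13.3
Since 0.97π²/2² ≈ 2.393 < 8.24, λ₁ < 0.
The n=1 mode grows fastest (−λₙ is largest for n=1) → dominates.
Asymptotic: v ~ c₁ sin(πx/2) e^{5.847t} (exponential growth at rate −λ₁ ≈ 5.847).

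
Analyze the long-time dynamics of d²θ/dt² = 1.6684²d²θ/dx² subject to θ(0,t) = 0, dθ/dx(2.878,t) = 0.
Long-time behavior: θ oscillates (no decay). Energy is conserved; the solution oscillates indefinitely as standing waves.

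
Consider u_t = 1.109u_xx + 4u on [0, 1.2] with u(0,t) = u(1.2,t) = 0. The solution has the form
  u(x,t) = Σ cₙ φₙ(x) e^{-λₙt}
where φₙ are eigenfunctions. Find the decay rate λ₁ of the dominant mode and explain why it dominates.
Eigenvalues: λₙ = 1.109n²π²/1.2² - 4.
First three modes:
  n=1: λ₁ = 1.109π²/1.2² - 4 ≈ 3.601
  n=2: λ₂ = 4.436π²/1.2² - 4 ≈ 26.404
  n=3: λ₃ = 9.981π²/1.2² - 4 ≈ 64.409
Since 1.109π²/1.2² ≈ 7.601 > 4, all λₙ > 0.
The n=1 mode decays slowest → dominates as t → ∞.
Asymptotic: u ~ c₁ sin(πx/1.2) e^{-λ₁t} with decay rate λ₁ ≈ 3.601.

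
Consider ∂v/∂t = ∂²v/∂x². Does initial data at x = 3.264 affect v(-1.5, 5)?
Yes, for any finite x. The heat equation has infinite propagation speed, so all initial data affects all points at any t > 0.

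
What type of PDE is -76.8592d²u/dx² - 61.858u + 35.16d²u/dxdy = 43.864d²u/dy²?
Rewriting in standard form: -76.8592d²u/dx² + 35.16d²u/dxdy - 43.864d²u/dy² - 61.858u = 0. With A = -76.8592, B = 35.16, C = -43.864, the discriminant is -12249.1821952. This is an elliptic PDE.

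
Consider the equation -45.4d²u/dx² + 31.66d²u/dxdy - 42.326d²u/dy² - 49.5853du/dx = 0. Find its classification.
Elliptic. (A = -45.4, B = 31.66, C = -42.326 gives B² - 4AC = -6684.046.)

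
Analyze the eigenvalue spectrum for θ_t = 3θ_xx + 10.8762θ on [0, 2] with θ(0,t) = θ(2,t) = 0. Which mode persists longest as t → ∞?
Eigenvalues: λₙ = 3n²π²/2² - 10.8762.
First three modes:
  n=1: λ₁ = 3π²/2² - 10.8762 ≈ -3.474
  n=2: λ₂ = 12π²/2² - 10.8762 ≈ 18.733
  n=3: λ₃ = 27π²/2² - 10.8762 ≈ 55.744
Since 3π²/2² ≈ 7.402 < 10.8762, λ₁ < 0.
The n=1 mode grows fastest (−λₙ is largest for n=1) → dominates.
Asymptotic: θ ~ c₁ sin(πx/2) e^{3.474t} (exponential growth at rate −λ₁ ≈ 3.474).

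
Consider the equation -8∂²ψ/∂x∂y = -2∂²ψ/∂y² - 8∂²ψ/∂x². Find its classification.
Rewriting in standard form: 8∂²ψ/∂x² - 8∂²ψ/∂x∂y + 2∂²ψ/∂y² = 0. Parabolic. (A = 8, B = -8, C = 2 gives B² - 4AC = 0.)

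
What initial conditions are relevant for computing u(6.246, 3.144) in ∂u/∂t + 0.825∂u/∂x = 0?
A single point: x = 3.6522. The characteristic through (6.246, 3.144) is x - 0.825t = const, so x = 6.246 - 0.825·3.144 = 3.6522.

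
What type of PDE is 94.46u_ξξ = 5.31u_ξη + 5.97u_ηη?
Rewriting in standard form: 94.46u_ξξ - 5.31u_ξη - 5.97u_ηη = 0. With A = 94.46, B = -5.31, C = -5.97, the discriminant is 2283.9009. This is a hyperbolic PDE.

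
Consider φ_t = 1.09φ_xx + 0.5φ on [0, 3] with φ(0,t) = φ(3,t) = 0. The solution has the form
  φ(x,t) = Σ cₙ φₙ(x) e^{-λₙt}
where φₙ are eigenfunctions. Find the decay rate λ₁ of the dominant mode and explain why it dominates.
Eigenvalues: λₙ = 1.09n²π²/3² - 0.5.
First three modes:
  n=1: λ₁ = 1.09π²/3² - 0.5 ≈ 0.695
  n=2: λ₂ = 4.36π²/3² - 0.5 ≈ 4.281
  n=3: λ₃ = 9.81π²/3² - 0.5 ≈ 10.258
Since 1.09π²/3² ≈ 1.195 > 0.5, all λₙ > 0.
The n=1 mode decays slowest → dominates as t → ∞.
Asymptotic: φ ~ c₁ sin(πx/3) e^{-λ₁t} with decay rate λ₁ ≈ 0.695.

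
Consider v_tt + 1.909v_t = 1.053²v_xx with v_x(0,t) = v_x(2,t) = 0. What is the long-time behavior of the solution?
As t → ∞, v → constant (steady state). Damping (γ=1.909) dissipates the nonconstant modes; with Neumann BCs the spatial average obeys M''+γM'=0 and tends to a finite limit.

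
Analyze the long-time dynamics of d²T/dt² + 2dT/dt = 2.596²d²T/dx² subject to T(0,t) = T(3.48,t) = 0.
Long-time behavior: T → 0. Damping (γ=2) dissipates energy; oscillations decay exponentially.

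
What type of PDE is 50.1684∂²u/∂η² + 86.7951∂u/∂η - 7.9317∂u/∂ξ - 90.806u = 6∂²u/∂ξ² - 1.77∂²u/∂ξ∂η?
Rewriting in standard form: -6∂²u/∂ξ² + 1.77∂²u/∂ξ∂η + 50.1684∂²u/∂η² - 7.9317∂u/∂ξ + 86.7951∂u/∂η - 90.806u = 0. With A = -6, B = 1.77, C = 50.1684, the discriminant is 1207.1745. This is a hyperbolic PDE.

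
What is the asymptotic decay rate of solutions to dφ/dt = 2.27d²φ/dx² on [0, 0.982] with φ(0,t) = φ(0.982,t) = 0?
Eigenvalues: λₙ = 2.27n²π²/0.982².
First three modes:
  n=1: λ₁ = 2.27π²/0.982² ≈ 23.233
  n=2: λ₂ = 9.08π²/0.982² ≈ 92.931 (4× faster decay)
  n=3: λ₃ = 20.43π²/0.982² ≈ 209.096 (9× faster decay)
As t → ∞, higher modes decay exponentially faster. The n=1 mode dominates: φ ~ c₁ sin(πx/0.982) e^{-λ₁t}.
Decay rate: λ₁ = 2.27π²/0.982² ≈ 23.233.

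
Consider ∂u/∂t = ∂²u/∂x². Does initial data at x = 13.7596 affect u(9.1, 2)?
Yes, for any finite x. The heat equation has infinite propagation speed, so all initial data affects all points at any t > 0.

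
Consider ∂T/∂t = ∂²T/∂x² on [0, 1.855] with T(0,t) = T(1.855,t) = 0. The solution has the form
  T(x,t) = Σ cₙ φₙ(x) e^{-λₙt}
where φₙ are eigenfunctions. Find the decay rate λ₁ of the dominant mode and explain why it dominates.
Eigenvalues: λₙ = n²π²/1.855².
First three modes:
  n=1: λ₁ = π²/1.855² ≈ 2.868
  n=2: λ₂ = 4π²/1.855² ≈ 11.473 (4× faster decay)
  n=3: λ₃ = 9π²/1.855² ≈ 25.814 (9× faster decay)
As t → ∞, higher modes decay exponentially faster. The n=1 mode dominates: T ~ c₁ sin(πx/1.855) e^{-λ₁t}.
Decay rate: λ₁ = π²/1.855² ≈ 2.868.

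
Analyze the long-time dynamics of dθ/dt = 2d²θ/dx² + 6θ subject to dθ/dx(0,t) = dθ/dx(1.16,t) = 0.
Long-time behavior: θ grows unboundedly. With Neumann BCs the constant mode has diffusion eigenvalue 0, so any r > 0 makes it grow like e^(6t); solution grows exponentially.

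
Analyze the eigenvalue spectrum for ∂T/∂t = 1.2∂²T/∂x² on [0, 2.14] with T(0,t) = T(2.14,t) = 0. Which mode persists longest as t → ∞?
Eigenvalues: λₙ = 1.2n²π²/2.14².
First three modes:
  n=1: λ₁ = 1.2π²/2.14² ≈ 2.586
  n=2: λ₂ = 4.8π²/2.14² ≈ 10.345 (4× faster decay)
  n=3: λ₃ = 10.8π²/2.14² ≈ 23.275 (9× faster decay)
As t → ∞, higher modes decay exponentially faster. The n=1 mode dominates: T ~ c₁ sin(πx/2.14) e^{-λ₁t}.
Decay rate: λ₁ = 1.2π²/2.14² ≈ 2.586.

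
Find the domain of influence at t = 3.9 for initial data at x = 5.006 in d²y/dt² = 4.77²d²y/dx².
Domain of influence: [-13.597, 23.609]. Data at x = 5.006 spreads outward at speed 4.77.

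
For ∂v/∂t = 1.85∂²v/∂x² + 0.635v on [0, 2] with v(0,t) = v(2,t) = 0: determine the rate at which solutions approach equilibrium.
Eigenvalues: λₙ = 1.85n²π²/2² - 0.635.
First three modes:
  n=1: λ₁ = 1.85π²/2² - 0.635 ≈ 3.93
  n=2: λ₂ = 7.4π²/2² - 0.635 ≈ 17.624
  n=3: λ₃ = 16.65π²/2² - 0.635 ≈ 40.447
Since 1.85π²/2² ≈ 4.565 > 0.635, all λₙ > 0.
The n=1 mode decays slowest → dominates as t → ∞.
Asymptotic: v ~ c₁ sin(πx/2) e^{-λ₁t} with decay rate λ₁ ≈ 3.93.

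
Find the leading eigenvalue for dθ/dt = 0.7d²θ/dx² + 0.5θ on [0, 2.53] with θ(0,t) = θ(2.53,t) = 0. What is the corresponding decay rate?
Eigenvalues: λₙ = 0.7n²π²/2.53² - 0.5.
First three modes:
  n=1: λ₁ = 0.7π²/2.53² - 0.5 ≈ 0.579
  n=2: λ₂ = 2.8π²/2.53² - 0.5 ≈ 3.817
  n=3: λ₃ = 6.3π²/2.53² - 0.5 ≈ 9.214
Since 0.7π²/2.53² ≈ 1.079 > 0.5, all λₙ > 0.
The n=1 mode decays slowest → dominates as t → ∞.
Asymptotic: θ ~ c₁ sin(πx/2.53) e^{-λ₁t} with decay rate λ₁ ≈ 0.579.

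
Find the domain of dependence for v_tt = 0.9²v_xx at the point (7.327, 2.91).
Domain of dependence: [4.708, 9.946]. Signals travel at speed 0.9, so data within |x - 7.327| ≤ 0.9·2.91 = 2.619 can reach the point.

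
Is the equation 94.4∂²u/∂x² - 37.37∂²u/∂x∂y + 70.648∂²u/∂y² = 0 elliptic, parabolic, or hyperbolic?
Computing B² - 4AC with A = 94.4, B = -37.37, C = 70.648: discriminant = -25280.1679 (negative). Answer: elliptic.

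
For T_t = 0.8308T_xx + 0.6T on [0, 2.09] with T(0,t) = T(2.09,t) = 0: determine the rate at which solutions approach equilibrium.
Eigenvalues: λₙ = 0.8308n²π²/2.09² - 0.6.
First three modes:
  n=1: λ₁ = 0.8308π²/2.09² - 0.6 ≈ 1.277
  n=2: λ₂ = 3.3232π²/2.09² - 0.6 ≈ 6.909
  n=3: λ₃ = 7.4772π²/2.09² - 0.6 ≈ 16.295
Since 0.8308π²/2.09² ≈ 1.877 > 0.6, all λₙ > 0.
The n=1 mode decays slowest → dominates as t → ∞.
Asymptotic: T ~ c₁ sin(πx/2.09) e^{-λ₁t} with decay rate λ₁ ≈ 1.277.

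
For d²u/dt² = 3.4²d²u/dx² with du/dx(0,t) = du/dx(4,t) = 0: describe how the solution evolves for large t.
u oscillates about a mean that drifts linearly in t (generically unbounded; no decay). There is no damping, so the nonconstant modes persist as standing waves (energy conserved, no decay). But with Neumann conditions at both ends the constant mode has eigenvalue 0: the spatial mean M(t) of u satisfies M'' = 0, so M(t) = M(0) + M'(0)·t. Unless the initial velocity has zero mean (∫u_t(x,0)dx = 0), the solution grows linearly in t (unbounded, though not exponentially); if it does have zero mean, the solution stays bounded and simply oscillates.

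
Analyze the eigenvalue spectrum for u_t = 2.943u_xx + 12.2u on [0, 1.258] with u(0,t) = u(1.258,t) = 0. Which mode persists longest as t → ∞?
Eigenvalues: λₙ = 2.943n²π²/1.258² - 12.2.
First three modes:
  n=1: λ₁ = 2.943π²/1.258² - 12.2 ≈ 6.154
  n=2: λ₂ = 11.772π²/1.258² - 12.2 ≈ 61.216
  n=3: λ₃ = 26.487π²/1.258² - 12.2 ≈ 152.985
Since 2.943π²/1.258² ≈ 18.354 > 12.2, all λₙ > 0.
The n=1 mode decays slowest → dominates as t → ∞.
Asymptotic: u ~ c₁ sin(πx/1.258) e^{-λ₁t} with decay rate λ₁ ≈ 6.154.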